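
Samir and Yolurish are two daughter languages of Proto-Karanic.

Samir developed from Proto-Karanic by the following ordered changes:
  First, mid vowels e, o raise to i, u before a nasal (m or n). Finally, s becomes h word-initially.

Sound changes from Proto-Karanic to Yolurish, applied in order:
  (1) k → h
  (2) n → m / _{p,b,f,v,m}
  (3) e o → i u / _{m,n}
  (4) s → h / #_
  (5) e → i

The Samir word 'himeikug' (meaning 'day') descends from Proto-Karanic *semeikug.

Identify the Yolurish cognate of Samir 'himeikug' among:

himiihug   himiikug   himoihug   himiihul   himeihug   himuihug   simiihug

himiihug

Yolurish: *semeikug
  semeikug → semeihug   [unconditioned shift]
  semeihug (rule 2 does not apply)
  semeihug → simeihug   [pre-nasal raising]
  simeihug → himeihug   [debuccalisation]
  himeihug → himiihug   [vowel merger]
  giving Yolurish himiihug.
Among the options, 'himiihug' alone shows every Yolurish change applied in order.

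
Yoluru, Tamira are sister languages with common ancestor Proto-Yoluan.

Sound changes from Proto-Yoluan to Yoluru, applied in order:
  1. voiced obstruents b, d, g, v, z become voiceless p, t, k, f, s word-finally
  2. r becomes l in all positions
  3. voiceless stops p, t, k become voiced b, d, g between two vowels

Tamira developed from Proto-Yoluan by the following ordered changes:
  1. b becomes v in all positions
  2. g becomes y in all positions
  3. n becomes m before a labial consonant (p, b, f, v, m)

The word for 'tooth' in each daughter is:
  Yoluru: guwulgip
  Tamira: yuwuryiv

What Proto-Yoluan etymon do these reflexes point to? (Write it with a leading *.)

Position 5: Yoluru has l, Tamira has r. Tamira preserves r here (none of its changes turn any other segment into r), so the proto-segment is *r.
Position 6: Yoluru has g, Tamira has y. Taking the neighbouring segments as reconstructed: Yoluru g can only go back to *g; Tamira y could go back to *g or *y — the one source consistent with every daughter is *g.
Verify the candidate proto-form against each daughter:
Yoluru: *guwurgib
  guwurgib → guwurgip   [final devoicing]
  guwurgip → guwulgip   [unconditioned shift]
  guwulgip (rule 3 does not apply)
  giving Yoluru guwulgip.
Tamira: *guwurgib
  guwurgib → guwurgiv   [unconditioned shift]
  guwurgiv → yuwuryiv   [unconditioned shift]
  yuwuryiv (rule 3 does not apply)
  giving Tamira yuwuryiv.
No other proto-form is consistent with every reflex, so the reconstruction is *guwurgib.

*guwurgib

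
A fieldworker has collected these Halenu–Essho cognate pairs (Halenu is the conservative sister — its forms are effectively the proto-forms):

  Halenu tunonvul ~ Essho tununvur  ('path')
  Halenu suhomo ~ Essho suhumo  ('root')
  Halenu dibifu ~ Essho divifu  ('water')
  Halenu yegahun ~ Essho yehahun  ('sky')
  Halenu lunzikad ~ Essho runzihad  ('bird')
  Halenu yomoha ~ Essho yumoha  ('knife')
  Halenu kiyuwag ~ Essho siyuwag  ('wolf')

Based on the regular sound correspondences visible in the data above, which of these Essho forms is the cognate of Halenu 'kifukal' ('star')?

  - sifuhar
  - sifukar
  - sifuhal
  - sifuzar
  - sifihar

sifuhar

kiyuwag ~ siyuwag — Halenu k corresponds to Essho s word-initially before a front vowel.
lunzikad ~ runzihad — Halenu k corresponds to Essho h between vowels (before a back vowel).
tunonvul ~ tununvur — Halenu l corresponds to Essho r word-finally.
Applying these to Halenu 'kifukal':
  kifukal → sifukal   (k→s word-initially before a front vowel)
  sifukal → sifuhal   (k→h between vowels (before a back vowel))
  sifuhal → sifuhar   (l→r word-finally)
So the Essho cognate is 'sifuhar'.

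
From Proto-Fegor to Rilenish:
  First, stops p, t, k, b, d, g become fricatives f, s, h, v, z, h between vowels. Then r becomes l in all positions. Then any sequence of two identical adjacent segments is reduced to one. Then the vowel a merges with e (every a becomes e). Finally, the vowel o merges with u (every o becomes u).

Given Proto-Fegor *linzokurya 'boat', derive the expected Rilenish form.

linzuhulye

Rilenish: *linzokurya
  linzokurya → linzohurya   [intervocalic lenition]
  linzohurya → linzohulya   [unconditioned shift]
  linzohulya (rule 3 does not apply)
  linzohulya → linzohulye   [vowel merger]
  linzohulye → linzuhulye   [vowel merger]
  giving Rilenish linzuhulye.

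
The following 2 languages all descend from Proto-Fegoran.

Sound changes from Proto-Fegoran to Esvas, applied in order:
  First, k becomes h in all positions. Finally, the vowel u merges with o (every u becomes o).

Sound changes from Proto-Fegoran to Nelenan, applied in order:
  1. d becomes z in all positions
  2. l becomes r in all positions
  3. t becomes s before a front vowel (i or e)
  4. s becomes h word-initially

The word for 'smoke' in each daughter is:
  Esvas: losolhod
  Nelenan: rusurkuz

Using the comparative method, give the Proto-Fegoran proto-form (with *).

Position 1: Esvas has l, Nelenan has r. Esvas preserves l here (none of its changes turn any other segment into l), so the proto-segment is *l.
Position 7: Esvas has o, Nelenan has u. Nelenan preserves u here (none of its changes turn any other segment into u), so the proto-segment is *u.
Verify the candidate proto-form against each daughter:
Esvas: start from *lusulkud.
  rule 1 (unconditioned shift): lusulkud → lusulhud
  rule 2 (vowel merger): lusulhud → losolhod
  ⇒ Esvas losolhod
Nelenan: *lusulkud > lusulkuz > rusurkuz  (by unconditioned shift, unconditioned shift)
*lusulkud is the unique common source.

*lusulkud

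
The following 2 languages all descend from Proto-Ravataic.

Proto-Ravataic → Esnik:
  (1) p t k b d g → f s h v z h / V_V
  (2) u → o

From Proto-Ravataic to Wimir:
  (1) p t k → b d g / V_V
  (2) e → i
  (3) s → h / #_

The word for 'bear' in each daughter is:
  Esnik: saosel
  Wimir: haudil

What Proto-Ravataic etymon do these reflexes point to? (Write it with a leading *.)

Position 3: Esnik has o, Wimir has u. Wimir preserves u here (none of its changes turn any other segment into u), so the proto-segment is *u.
Position 5: Esnik has e, Wimir has i. Esnik preserves e here (none of its changes turn any other segment into e), so the proto-segment is *e.
Position 1: Esnik has s, Wimir has h. Taking the neighbouring segments as reconstructed: Esnik s can only go back to *s; Wimir h could go back to *s or *h — the one source consistent with every daughter is *s.
This points to *sautel. Verify forward in each daughter:
Esnik: *sautel > sausel > saosel  (by intervocalic lenition, vowel merger)
Wimir: start from *sautel.
  rule 1 (intervocalic voicing): sautel → saudel
  rule 2 (vowel merger): saudel → saudil
  rule 3 (debuccalisation): saudil → haudil
  ⇒ Wimir haudil
Only *sautel yields all of Esnik saosel, Wimir haudil.

*sautel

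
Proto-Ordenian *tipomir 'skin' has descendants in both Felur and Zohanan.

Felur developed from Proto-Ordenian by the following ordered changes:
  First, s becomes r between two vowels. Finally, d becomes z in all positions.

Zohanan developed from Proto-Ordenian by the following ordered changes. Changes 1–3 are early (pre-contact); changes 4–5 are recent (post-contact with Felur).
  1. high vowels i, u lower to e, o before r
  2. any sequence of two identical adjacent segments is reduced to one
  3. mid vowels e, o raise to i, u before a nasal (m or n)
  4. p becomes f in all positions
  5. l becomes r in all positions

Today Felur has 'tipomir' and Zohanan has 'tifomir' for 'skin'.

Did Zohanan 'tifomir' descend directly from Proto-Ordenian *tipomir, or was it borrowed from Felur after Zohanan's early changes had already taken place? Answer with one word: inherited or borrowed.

borrowed

If inherited, *tipomir would pass through all of Zohanan's changes:
Zohanan: *tipomir
  tipomir → tipomer   [pre-rhotic lowering]
  tipomer (rule 2 does not apply)
  tipomer → tipumer   [pre-nasal raising]
  tipumer → tifumer   [unconditioned shift]
  tifumer (rule 5 does not apply)
  giving Zohanan tifumer.
If borrowed from Felur 'tipomir' after the early changes, it would undergo only the recent ones:
  rule 4 (unconditioned shift): tipomir → tifomir
  rule 5 (unconditioned shift): no change (tifomir)
  ⇒ as a loan: tifomir
Zohanan 'tifomir' matches the loan outcome 'tifomir', not the inherited 'tifumer' — it skipped the early Zohanan changes, so it was borrowed from Felur.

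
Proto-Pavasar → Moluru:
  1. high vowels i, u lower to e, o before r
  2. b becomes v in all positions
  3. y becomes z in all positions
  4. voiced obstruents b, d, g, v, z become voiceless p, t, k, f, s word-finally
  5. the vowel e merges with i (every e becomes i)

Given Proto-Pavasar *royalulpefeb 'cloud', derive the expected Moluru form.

Moluru: *royalulpefeb > royalulpefev > rozalulpefev > rozalulpefef > rozalulpifif  (by unconditioned shift, unconditioned shift, final devoicing, vowel merger)

rozalulpifif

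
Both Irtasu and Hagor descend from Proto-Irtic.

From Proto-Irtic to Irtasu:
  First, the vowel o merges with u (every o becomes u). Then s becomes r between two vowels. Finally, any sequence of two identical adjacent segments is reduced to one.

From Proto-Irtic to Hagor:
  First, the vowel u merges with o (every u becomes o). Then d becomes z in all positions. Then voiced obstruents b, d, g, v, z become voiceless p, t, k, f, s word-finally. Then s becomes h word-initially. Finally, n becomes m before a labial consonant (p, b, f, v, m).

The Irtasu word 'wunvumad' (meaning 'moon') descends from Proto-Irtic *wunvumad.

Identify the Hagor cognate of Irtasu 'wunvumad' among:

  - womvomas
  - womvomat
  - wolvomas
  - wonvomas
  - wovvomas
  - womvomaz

Hagor: *wunvumad > wonvomad > wonvomaz > wonvomas > womvomas  (by vowel merger, unconditioned shift, final devoicing, nasal place assimilation)
The other candidates each miss or misapply at least one Hagor change.

womvomas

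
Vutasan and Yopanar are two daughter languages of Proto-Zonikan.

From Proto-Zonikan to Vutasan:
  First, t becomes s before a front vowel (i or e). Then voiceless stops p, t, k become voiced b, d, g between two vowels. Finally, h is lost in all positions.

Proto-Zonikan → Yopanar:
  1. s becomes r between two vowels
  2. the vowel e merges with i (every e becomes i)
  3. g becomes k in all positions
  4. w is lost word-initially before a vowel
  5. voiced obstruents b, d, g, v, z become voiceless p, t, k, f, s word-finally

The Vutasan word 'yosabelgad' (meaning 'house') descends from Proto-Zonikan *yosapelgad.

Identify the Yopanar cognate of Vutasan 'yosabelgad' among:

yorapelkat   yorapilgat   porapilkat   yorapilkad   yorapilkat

Yopanar: *yosapelgad
  yosapelgad → yorapelgad   [rhotacism]
  yorapelgad → yorapilgad   [vowel merger]
  yorapilgad → yorapilkad   [unconditioned shift]
  yorapilkad (rule 4 does not apply)
  yorapilkad → yorapilkat   [final devoicing]
  giving Yopanar yorapilkat.
The other candidates each miss or misapply at least one Yopanar change.

yorapilkat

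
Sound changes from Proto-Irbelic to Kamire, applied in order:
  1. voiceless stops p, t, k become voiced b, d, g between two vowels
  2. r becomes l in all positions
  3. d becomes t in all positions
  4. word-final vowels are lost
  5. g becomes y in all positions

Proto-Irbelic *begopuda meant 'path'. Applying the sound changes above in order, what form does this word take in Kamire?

Kamire: *begopuda
  begopuda → begobuda   [intervocalic voicing]
  begobuda (rule 2 does not apply)
  begobuda → begobuta   [unconditioned shift]
  begobuta → begobut   [apocope]
  begobut → beyobut   [unconditioned shift]
  giving Kamire beyobut.

beyobut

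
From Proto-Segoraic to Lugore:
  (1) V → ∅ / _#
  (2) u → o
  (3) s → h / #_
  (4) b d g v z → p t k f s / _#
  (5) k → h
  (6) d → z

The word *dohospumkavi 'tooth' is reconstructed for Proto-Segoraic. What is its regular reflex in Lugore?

Lugore: *dohospumkavi > dohospumkav > dohospomkav > dohospomkaf > dohospomhaf > zohospomhaf  (by apocope, vowel merger, final devoicing, unconditioned shift, unconditioned shift)

zohospomhaf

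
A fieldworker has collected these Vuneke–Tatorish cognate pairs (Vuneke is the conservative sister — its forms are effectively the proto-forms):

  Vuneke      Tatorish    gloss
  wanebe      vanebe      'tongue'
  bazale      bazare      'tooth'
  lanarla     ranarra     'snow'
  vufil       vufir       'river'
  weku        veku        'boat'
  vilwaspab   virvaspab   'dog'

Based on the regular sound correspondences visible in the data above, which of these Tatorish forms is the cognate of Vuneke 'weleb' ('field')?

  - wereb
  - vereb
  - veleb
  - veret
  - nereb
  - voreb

weku ~ veku — Vuneke w corresponds to Tatorish v word-initially before a front vowel.
bazale ~ bazare — Vuneke l corresponds to Tatorish r between vowels (before a front vowel).
Applying these to Vuneke 'weleb':
  weleb → veleb   (w→v word-initially before a front vowel)
  veleb → vereb   (l→r between vowels (before a front vowel))
So the Tatorish cognate is 'vereb'.

vereb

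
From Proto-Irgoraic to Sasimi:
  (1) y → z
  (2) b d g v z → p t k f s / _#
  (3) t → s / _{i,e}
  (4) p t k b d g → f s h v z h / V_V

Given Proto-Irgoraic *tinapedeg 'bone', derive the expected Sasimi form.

Sasimi: *tinapedeg
  tinapedeg (rule 1 does not apply)
  tinapedeg → tinapedek   [final devoicing]
  tinapedek → sinapedek   [palatalisation]
  sinapedek → sinafezek   [intervocalic lenition]
  giving Sasimi sinafezek.

sinafezek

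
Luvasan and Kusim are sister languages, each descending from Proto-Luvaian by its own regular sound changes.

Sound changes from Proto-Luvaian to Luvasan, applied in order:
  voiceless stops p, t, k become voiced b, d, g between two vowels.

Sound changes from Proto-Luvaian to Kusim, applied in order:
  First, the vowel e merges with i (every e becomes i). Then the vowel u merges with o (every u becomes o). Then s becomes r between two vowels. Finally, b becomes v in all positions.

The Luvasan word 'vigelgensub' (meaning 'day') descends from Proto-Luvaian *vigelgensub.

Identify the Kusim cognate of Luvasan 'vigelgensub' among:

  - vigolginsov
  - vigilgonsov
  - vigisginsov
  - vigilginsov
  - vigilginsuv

vigilginsov

Kusim: *vigelgensub
  vigelgensub → vigilginsub   [vowel merger]
  vigilginsub → vigilginsob   [vowel merger]
  vigilginsob (rule 3 does not apply)
  vigilginsob → vigilginsov   [unconditioned shift]
  giving Kusim vigilginsov.
Among the options, 'vigilginsov' alone shows every Kusim change applied in order.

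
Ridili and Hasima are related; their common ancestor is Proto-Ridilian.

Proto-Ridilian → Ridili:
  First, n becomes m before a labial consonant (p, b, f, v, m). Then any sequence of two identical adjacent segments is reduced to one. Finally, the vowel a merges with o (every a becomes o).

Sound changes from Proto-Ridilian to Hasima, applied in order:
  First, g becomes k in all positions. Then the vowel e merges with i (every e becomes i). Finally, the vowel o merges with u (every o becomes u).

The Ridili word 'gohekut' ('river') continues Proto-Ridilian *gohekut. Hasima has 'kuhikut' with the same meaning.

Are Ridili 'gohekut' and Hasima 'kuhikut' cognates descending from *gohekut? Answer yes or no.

yes

Derive the expected Hasima reflex of *gohekut:
Hasima: start from *gohekut.
  rule 1 (unconditioned shift): gohekut → kohekut
  rule 2 (vowel merger): kohekut → kohikut
  rule 3 (vowel merger): kohikut → kuhikut
  ⇒ Hasima kuhikut
Hasima 'kuhikut' matches the regular reflex exactly, so the pair is cognate.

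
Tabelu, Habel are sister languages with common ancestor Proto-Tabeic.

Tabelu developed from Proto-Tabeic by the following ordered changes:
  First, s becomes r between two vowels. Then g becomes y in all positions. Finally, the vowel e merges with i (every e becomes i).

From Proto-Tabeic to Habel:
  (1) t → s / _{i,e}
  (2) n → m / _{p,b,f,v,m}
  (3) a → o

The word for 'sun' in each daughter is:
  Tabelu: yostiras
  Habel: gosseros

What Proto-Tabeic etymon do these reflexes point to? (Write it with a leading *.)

Position 1: Tabelu has y, Habel has g. Habel preserves g here (none of its changes turn any other segment into g), so the proto-segment is *g.
Position 4: Tabelu has t, Habel has s. Tabelu preserves t here (none of its changes turn any other segment into t), so the proto-segment is *t.
Position 7: Tabelu has a, Habel has o. Tabelu preserves a here (none of its changes turn any other segment into a), so the proto-segment is *a.
This points to *gosteras. Verify forward in each daughter:
Tabelu: start from *gosteras.
  rule 1: no change — gosteras
  rule 2 (unconditioned shift): gosteras → yosteras
  rule 3 (vowel merger): yosteras → yostiras
  ⇒ Tabelu yostiras
Habel: start from *gosteras.
  rule 1 (palatalisation): gosteras → gosseras
  rule 2: no change — gosseras
  rule 3 (vowel merger): gosseras → gosseros
  ⇒ Habel gosseros
Only *gosteras yields all of Tabelu yostiras, Habel gosseros.

*gosteras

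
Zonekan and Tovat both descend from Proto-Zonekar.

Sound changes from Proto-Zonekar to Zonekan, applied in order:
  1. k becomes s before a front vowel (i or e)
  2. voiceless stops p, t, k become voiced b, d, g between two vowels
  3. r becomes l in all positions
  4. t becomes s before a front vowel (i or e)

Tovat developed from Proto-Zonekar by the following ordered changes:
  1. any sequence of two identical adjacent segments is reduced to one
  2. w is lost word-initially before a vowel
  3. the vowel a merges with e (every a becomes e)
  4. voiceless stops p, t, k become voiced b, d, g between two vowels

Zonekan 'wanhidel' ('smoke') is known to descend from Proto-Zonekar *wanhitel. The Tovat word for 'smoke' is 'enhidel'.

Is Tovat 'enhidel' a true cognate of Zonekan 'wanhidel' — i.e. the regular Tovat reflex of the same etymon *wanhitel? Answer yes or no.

Derive the expected Tovat reflex of *wanhitel:
Tovat: *wanhitel
  wanhitel (rule 1 does not apply)
  wanhitel → anhitel   [glide loss]
  anhitel → enhitel   [vowel merger]
  enhitel → enhidel   [intervocalic voicing]
  giving Tovat enhidel.
Tovat 'enhidel' matches the regular reflex exactly, so the pair is cognate.

yes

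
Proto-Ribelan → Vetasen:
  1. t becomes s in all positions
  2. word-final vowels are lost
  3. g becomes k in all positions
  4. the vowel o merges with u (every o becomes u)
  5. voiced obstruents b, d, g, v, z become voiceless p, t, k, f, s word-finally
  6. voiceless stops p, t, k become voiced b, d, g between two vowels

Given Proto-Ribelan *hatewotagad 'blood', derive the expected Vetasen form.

hasewusagat

Vetasen: *hatewotagad
  hatewotagad → hasewosagad   [unconditioned shift]
  hasewosagad (rule 2 does not apply)
  hasewosagad → hasewosakad   [unconditioned shift]
  hasewosakad → hasewusakad   [vowel merger]
  hasewusakad → hasewusakat   [final devoicing]
  hasewusakat → hasewusagat   [intervocalic voicing]
  giving Vetasen hasewusagat.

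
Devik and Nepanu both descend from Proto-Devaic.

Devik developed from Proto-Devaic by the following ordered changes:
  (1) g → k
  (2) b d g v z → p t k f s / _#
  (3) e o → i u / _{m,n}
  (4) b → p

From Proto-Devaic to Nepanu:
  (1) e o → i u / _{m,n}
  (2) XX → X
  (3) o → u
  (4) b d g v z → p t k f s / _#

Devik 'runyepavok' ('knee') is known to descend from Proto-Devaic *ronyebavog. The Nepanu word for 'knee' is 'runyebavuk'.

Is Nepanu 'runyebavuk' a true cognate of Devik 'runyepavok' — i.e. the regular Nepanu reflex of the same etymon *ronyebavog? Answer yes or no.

yes

Derive the expected Nepanu reflex of *ronyebavog:
Nepanu: start from *ronyebavog.
  rule 1 (pre-nasal raising): ronyebavog → runyebavog
  rule 2: no change — runyebavog
  rule 3 (vowel merger): runyebavog → runyebavug
  rule 4 (final devoicing): runyebavug → runyebavuk
  ⇒ Nepanu runyebavuk
Nepanu 'runyebavuk' matches the regular reflex exactly, so the pair is cognate.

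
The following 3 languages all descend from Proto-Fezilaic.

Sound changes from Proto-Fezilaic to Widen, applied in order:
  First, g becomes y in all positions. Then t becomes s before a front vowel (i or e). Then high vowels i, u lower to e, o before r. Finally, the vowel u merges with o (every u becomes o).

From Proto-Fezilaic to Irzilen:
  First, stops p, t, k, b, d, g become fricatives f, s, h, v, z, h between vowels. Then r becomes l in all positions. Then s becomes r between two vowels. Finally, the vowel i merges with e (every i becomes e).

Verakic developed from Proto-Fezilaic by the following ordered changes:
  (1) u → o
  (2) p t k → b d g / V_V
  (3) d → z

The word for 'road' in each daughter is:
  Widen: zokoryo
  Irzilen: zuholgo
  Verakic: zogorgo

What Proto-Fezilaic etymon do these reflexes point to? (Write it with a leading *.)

*zukorgo

Position 3: Widen has k, Irzilen has h, Verakic has g. Widen preserves k here (none of its changes turn any other segment into k), so the proto-segment is *k.
Position 6: Widen has y, Irzilen has g, Verakic has g. Irzilen preserves g here (none of its changes turn any other segment into g), so the proto-segment is *g.
Continuing position by position gives *zukorgo; check it forward:
Widen: start from *zukorgo.
  rule 1 (unconditioned shift): zukorgo → zukoryo
  rule 2: no change — zukoryo
  rule 3: no change — zukoryo
  rule 4 (vowel merger): zukoryo → zokoryo
  ⇒ Widen zokoryo
Irzilen: start from *zukorgo.
  rule 1 (intervocalic lenition): zukorgo → zuhorgo
  rule 2 (unconditioned shift): zuhorgo → zuholgo
  rule 3: no change — zuholgo
  rule 4: no change — zuholgo
  ⇒ Irzilen zuholgo
Verakic: start from *zukorgo.
  rule 1 (vowel merger): zukorgo → zokorgo
  rule 2 (intervocalic voicing): zokorgo → zogorgo
  rule 3: no change — zogorgo
  ⇒ Verakic zogorgo
Only *zukorgo yields all of Widen zokoryo, Irzilen zuholgo, Verakic zogorgo.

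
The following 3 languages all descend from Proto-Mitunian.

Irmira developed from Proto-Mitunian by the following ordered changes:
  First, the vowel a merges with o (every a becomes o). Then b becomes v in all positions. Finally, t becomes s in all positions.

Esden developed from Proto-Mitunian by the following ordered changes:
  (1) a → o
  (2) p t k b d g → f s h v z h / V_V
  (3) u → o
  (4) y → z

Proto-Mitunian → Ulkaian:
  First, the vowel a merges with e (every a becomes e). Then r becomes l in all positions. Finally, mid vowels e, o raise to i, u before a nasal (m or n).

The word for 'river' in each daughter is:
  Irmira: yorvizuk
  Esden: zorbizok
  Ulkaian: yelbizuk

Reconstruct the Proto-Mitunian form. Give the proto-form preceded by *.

*yarbizuk

Position 2: Irmira has o, Esden has o, Ulkaian has e. Taking the neighbouring segments as reconstructed: Irmira o could go back to *a or *o; Esden o could go back to *a or *o or *u; Ulkaian e could go back to *a or *e — the one source consistent with every daughter is *a.
Position 7: Irmira has u, Esden has o, Ulkaian has u. Irmira preserves u here (none of its changes turn any other segment into u), so the proto-segment is *u.
Position 3: Irmira has r, Esden has r, Ulkaian has l. Irmira preserves r here (none of its changes turn any other segment into r), so the proto-segment is *r.
Verify the candidate proto-form against each daughter:
Irmira: *yarbizuk > yorbizuk > yorvizuk  (by vowel merger, unconditioned shift)
Esden: start from *yarbizuk.
  rule 1 (vowel merger): yarbizuk → yorbizuk
  rule 2: no change — yorbizuk
  rule 3 (vowel merger): yorbizuk → yorbizok
  rule 4 (unconditioned shift): yorbizok → zorbizok
  ⇒ Esden zorbizok
Ulkaian: *yarbizuk
  yarbizuk → yerbizuk   [vowel merger]
  yerbizuk → yelbizuk   [unconditioned shift]
  yelbizuk (rule 3 does not apply)
  giving Ulkaian yelbizuk.
Only *yarbizuk yields all of Irmira yorvizuk, Esden zorbizok, Ulkaian yelbizuk.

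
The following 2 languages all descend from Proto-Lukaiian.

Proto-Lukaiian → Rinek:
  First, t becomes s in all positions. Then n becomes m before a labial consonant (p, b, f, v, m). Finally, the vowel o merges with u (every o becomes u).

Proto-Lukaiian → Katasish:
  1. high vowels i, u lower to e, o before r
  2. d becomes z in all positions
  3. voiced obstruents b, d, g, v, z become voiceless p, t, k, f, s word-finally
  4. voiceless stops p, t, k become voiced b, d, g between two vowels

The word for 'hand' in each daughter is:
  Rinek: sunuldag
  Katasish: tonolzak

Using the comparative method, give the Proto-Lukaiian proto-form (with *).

Position 2: Rinek has u, Katasish has o. Taking the neighbouring segments as reconstructed: Rinek u could go back to *o or *u; Katasish o can only go back to *o — the one source consistent with every daughter is *o.
Position 8: Rinek has g, Katasish has k. Rinek preserves g here (none of its changes turn any other segment into g), so the proto-segment is *g.
Continuing position by position gives *tonoldag; check it forward:
Rinek: start from *tonoldag.
  rule 1 (unconditioned shift): tonoldag → sonoldag
  rule 2: no change — sonoldag
  rule 3 (vowel merger): sonoldag → sunuldag
  ⇒ Rinek sunuldag
Katasish: start from *tonoldag.
  rule 1: no change — tonoldag
  rule 2 (unconditioned shift): tonoldag → tonolzag
  rule 3 (final devoicing): tonolzag → tonolzak
  rule 4: no change — tonolzak
  ⇒ Katasish tonolzak
No other proto-form is consistent with every reflex, so the reconstruction is *tonoldag.

*tonoldag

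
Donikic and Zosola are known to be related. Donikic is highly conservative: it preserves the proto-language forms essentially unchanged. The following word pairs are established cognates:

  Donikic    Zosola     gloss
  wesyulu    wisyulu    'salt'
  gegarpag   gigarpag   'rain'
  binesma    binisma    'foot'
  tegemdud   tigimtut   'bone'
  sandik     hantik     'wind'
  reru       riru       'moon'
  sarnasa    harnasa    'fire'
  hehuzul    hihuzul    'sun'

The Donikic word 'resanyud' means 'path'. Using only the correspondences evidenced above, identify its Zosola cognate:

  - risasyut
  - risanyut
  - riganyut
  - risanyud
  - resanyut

risanyut

wesyulu ~ wisyulu, gegarpag ~ gigarpag — Donikic e corresponds to Zosola i after a consonant, before a consonant other than r, m, n, p, b, f, v.
tegemdud ~ tigimtut — Donikic d corresponds to Zosola t word-finally.
Applying these to Donikic 'resanyud':
  resanyud → risanyud   (e→i after a consonant, before a consonant other than r, m, n, p, b, f, v)
  risanyud → risanyut   (d→t word-finally)
So the Zosola cognate is 'risanyut'.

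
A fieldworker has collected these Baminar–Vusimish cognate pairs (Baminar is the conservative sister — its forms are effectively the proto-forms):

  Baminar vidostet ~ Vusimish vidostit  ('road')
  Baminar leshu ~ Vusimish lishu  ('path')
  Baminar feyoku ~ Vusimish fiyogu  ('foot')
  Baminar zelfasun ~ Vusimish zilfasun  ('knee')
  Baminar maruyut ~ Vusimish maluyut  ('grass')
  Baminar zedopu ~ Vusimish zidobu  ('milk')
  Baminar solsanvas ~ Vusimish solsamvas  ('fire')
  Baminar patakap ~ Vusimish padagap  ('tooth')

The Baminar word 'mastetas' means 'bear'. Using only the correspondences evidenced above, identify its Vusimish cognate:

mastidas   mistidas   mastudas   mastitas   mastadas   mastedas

mastidas

vidostet ~ vidostit, leshu ~ lishu — Baminar e corresponds to Vusimish i after a consonant, before a consonant other than r, m, n, p, b, f, v.
patakap ~ padagap — Baminar t corresponds to Vusimish d between vowels (before a back vowel).
Applying these to Baminar 'mastetas':
  mastetas → mastitas   (e→i after a consonant, before a consonant other than r, m, n, p, b, f, v)
  mastitas → mastidas   (t→d between vowels (before a back vowel))
So the Vusimish cognate is 'mastidas'.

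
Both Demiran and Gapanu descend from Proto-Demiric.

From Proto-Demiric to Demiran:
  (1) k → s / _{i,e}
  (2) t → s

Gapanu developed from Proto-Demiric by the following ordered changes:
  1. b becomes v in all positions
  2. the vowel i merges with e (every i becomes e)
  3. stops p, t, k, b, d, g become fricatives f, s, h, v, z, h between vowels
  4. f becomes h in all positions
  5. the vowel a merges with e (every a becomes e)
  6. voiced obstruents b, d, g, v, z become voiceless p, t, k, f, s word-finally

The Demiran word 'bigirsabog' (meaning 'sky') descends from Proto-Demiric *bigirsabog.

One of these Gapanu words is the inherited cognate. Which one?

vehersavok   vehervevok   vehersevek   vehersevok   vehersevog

Gapanu: start from *bigirsabog.
  rule 1 (unconditioned shift): bigirsabog → vigirsavog
  rule 2 (vowel merger): vigirsavog → vegersavog
  rule 3 (intervocalic lenition): vegersavog → vehersavog
  rule 4: no change — vehersavog
  rule 5 (vowel merger): vehersavog → vehersevog
  rule 6 (final devoicing): vehersevog → vehersevok
  ⇒ Gapanu vehersevok

vehersevok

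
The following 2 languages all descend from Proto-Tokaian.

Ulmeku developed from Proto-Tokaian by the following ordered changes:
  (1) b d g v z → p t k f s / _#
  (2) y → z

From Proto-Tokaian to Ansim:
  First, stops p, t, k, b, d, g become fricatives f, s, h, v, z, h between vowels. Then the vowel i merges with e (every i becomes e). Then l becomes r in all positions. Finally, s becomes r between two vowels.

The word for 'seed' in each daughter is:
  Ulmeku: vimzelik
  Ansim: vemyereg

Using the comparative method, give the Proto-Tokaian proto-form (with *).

*vimyelig

Position 7: Ulmeku has i, Ansim has e. Ulmeku preserves i here (none of its changes turn any other segment into i), so the proto-segment is *i.
Position 6: Ulmeku has l, Ansim has r. Ulmeku preserves l here (none of its changes turn any other segment into l), so the proto-segment is *l.
Position 4: Ulmeku has z, Ansim has y. Ansim preserves y here (none of its changes turn any other segment into y), so the proto-segment is *y.
Verify the candidate proto-form against each daughter:
Ulmeku: *vimyelig > vimyelik > vimzelik  (by final devoicing, unconditioned shift)
Ansim: *vimyelig > vemyeleg > vemyereg  (by vowel merger, unconditioned shift)
No other proto-form is consistent with every reflex, so the reconstruction is *vimyelig.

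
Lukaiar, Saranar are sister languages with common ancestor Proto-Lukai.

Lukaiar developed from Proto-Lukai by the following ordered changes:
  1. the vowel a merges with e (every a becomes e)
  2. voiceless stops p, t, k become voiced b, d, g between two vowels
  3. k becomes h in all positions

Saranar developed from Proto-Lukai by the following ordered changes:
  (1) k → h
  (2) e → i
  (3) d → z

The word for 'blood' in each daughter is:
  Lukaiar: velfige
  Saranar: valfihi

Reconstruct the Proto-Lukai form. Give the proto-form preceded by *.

Position 7: Lukaiar has e, Saranar has i. Taking the neighbouring segments as reconstructed: Lukaiar e could go back to *a or *e; Saranar i could go back to *e or *i — the one source consistent with every daughter is *e.
Position 6: Lukaiar has g, Saranar has h. Taking the neighbouring segments as reconstructed: Lukaiar g could go back to *k or *g; Saranar h could go back to *k or *h — the one source consistent with every daughter is *k.
Position 2: Lukaiar has e, Saranar has a. Saranar preserves a here (none of its changes turn any other segment into a), so the proto-segment is *a.
Continuing position by position gives *valfike; check it forward:
Lukaiar: *valfike
  valfike → velfike   [vowel merger]
  velfike → velfige   [intervocalic voicing]
  velfige (rule 3 does not apply)
  giving Lukaiar velfige.
Saranar: *valfike
  valfike → valfihe   [unconditioned shift]
  valfihe → valfihi   [vowel merger]
  valfihi (rule 3 does not apply)
  giving Saranar valfihi.
Only *valfike yields all of Lukaiar velfige, Saranar valfihi.

*valfike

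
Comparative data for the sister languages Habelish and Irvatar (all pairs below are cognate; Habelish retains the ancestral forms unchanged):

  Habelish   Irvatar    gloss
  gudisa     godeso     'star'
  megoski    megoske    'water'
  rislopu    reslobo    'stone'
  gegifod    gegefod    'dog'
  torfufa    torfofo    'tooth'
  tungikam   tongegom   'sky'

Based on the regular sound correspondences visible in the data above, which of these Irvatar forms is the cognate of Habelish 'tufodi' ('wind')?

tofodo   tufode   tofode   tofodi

tofode

torfufa ~ torfofo — Habelish u corresponds to Irvatar o after a consonant, before a labial obstruent.
megoski ~ megoske — Habelish i corresponds to Irvatar e word-finally.
Applying these to Habelish 'tufodi':
  tufodi → tofodi   (u→o after a consonant, before a labial obstruent)
  tofodi → tofode   (i→e word-finally)
So the Irvatar cognate is 'tofode'.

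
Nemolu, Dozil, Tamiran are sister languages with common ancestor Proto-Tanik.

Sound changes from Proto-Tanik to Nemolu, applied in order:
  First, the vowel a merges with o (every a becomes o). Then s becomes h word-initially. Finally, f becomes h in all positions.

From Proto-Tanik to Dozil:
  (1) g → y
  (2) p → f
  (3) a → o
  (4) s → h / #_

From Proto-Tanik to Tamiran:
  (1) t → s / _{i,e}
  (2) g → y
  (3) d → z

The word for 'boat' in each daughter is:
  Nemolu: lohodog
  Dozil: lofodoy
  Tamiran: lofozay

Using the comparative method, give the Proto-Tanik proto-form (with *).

Position 7: Nemolu has g, Dozil has y, Tamiran has y. Nemolu preserves g here (none of its changes turn any other segment into g), so the proto-segment is *g.
Position 6: Nemolu has o, Dozil has o, Tamiran has a. Tamiran preserves a here (none of its changes turn any other segment into a), so the proto-segment is *a.
Position 5: Nemolu has d, Dozil has d, Tamiran has z. Nemolu preserves d here (none of its changes turn any other segment into d), so the proto-segment is *d.
Continuing position by position gives *lofodag; check it forward:
Nemolu: *lofodag > lofodog > lohodog  (by vowel merger, unconditioned shift)
Dozil: *lofodag > lofoday > lofodoy  (by unconditioned shift, vowel merger)
Tamiran: *lofodag
  lofodag (rule 1 does not apply)
  lofodag → lofoday   [unconditioned shift]
  lofoday → lofozay   [unconditioned shift]
  giving Tamiran lofozay.
No other proto-form is consistent with every reflex, so the reconstruction is *lofodag.

*lofodag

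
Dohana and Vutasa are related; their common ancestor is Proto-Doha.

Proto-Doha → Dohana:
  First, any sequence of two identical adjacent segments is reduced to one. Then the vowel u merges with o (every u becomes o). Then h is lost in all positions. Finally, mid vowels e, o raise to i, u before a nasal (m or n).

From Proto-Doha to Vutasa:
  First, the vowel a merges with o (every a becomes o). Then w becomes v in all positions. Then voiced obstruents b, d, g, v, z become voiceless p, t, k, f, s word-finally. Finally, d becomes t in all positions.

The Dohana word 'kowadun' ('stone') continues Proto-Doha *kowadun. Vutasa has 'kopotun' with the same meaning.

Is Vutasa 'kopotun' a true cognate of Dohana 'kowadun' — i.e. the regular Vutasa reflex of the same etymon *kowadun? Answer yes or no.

no

Derive the expected Vutasa reflex of *kowadun:
Vutasa: start from *kowadun.
  rule 1 (vowel merger): kowadun → kowodun
  rule 2 (unconditioned shift): kowodun → kovodun
  rule 3: no change — kovodun
  rule 4 (unconditioned shift): kovodun → kovotun
  ⇒ Vutasa kovotun
The regular Vutasa reflex would be 'kovotun', but the attested form is 'kopotun'. The correspondence is irregular, so they are not cognates (the Vutasa form has a different source).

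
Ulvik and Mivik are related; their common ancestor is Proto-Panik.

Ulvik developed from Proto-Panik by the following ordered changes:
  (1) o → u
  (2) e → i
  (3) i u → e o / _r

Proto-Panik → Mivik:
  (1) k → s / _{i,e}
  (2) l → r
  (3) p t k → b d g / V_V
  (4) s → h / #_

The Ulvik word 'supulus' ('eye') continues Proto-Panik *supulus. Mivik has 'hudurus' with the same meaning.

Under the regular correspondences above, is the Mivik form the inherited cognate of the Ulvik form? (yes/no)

no

Derive the expected Mivik reflex of *supulus:
Mivik: start from *supulus.
  rule 1: no change — supulus
  rule 2 (unconditioned shift): supulus → supurus
  rule 3 (intervocalic voicing): supurus → suburus
  rule 4 (debuccalisation): suburus → huburus
  ⇒ Mivik huburus
The regular Mivik reflex would be 'huburus', but the attested form is 'hudurus'. The correspondence is irregular, so they are not cognates (the Mivik form has a different source).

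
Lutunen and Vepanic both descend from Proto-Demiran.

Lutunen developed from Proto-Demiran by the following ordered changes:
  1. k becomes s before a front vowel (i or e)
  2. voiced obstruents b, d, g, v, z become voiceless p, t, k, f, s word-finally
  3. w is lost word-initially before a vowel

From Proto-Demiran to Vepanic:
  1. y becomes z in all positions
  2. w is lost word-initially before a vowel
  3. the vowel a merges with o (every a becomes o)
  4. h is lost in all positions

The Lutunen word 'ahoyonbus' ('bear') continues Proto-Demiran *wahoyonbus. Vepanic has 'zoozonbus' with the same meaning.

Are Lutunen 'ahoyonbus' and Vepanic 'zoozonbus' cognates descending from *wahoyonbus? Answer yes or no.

Derive the expected Vepanic reflex of *wahoyonbus:
Vepanic: *wahoyonbus > wahozonbus > ahozonbus > ohozonbus > oozonbus  (by unconditioned shift, glide loss, vowel merger, h-loss)
The regular Vepanic reflex would be 'oozonbus', but the attested form is 'zoozonbus'. The correspondence is irregular, so they are not cognates (the Vepanic form has a different source).

no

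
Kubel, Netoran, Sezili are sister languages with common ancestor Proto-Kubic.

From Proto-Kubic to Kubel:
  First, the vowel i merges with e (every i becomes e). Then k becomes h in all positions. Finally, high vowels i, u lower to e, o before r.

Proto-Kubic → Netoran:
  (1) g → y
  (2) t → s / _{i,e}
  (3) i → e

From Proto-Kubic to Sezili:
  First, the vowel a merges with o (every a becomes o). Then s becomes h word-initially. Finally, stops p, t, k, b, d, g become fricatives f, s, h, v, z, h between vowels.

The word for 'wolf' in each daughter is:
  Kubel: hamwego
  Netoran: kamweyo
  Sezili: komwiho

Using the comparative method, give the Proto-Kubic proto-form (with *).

Position 5: Kubel has e, Netoran has e, Sezili has i. Sezili preserves i here (none of its changes turn any other segment into i), so the proto-segment is *i.
Position 6: Kubel has g, Netoran has y, Sezili has h. Kubel preserves g here (none of its changes turn any other segment into g), so the proto-segment is *g.
Verify the candidate proto-form against each daughter:
Kubel: *kamwigo > kamwego > hamwego  (by vowel merger, unconditioned shift)
Netoran: start from *kamwigo.
  rule 1 (unconditioned shift): kamwigo → kamwiyo
  rule 2: no change — kamwiyo
  rule 3 (vowel merger): kamwiyo → kamweyo
  ⇒ Netoran kamweyo
Sezili: start from *kamwigo.
  rule 1 (vowel merger): kamwigo → komwigo
  rule 2: no change — komwigo
  rule 3 (intervocalic lenition): komwigo → komwiho
  ⇒ Sezili komwiho
No other proto-form is consistent with every reflex, so the reconstruction is *kamwigo.

*kamwigo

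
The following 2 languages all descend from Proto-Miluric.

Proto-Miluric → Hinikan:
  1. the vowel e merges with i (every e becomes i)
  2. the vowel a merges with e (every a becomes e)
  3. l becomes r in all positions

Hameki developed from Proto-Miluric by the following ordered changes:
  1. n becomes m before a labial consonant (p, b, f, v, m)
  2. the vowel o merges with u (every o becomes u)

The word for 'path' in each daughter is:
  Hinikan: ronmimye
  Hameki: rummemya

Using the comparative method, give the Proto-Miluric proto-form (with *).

*ronmemya

Position 8: Hinikan has e, Hameki has a. Hameki preserves a here (none of its changes turn any other segment into a), so the proto-segment is *a.
Position 5: Hinikan has i, Hameki has e. Hameki preserves e here (none of its changes turn any other segment into e), so the proto-segment is *e.
Position 3: Hinikan has n, Hameki has m. Hinikan preserves n here (none of its changes turn any other segment into n), so the proto-segment is *n.
Continuing position by position gives *ronmemya; check it forward:
Hinikan: *ronmemya > ronmimya > ronmimye  (by vowel merger, vowel merger)
Hameki: *ronmemya > rommemya > rummemya  (by nasal place assimilation, vowel merger)
Only *ronmemya yields all of Hinikan ronmimye, Hameki rummemya.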